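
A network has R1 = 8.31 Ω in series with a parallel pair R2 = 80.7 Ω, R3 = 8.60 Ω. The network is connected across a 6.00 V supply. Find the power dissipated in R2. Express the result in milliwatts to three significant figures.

First combine the parallel branches into one equivalent R_p, then R1 + R_p is a series pair.
R_p = (80.7×8.60)/(80.7+8.60) = 7.772 Ω
R_total = 8.31 + 7.772 = 16.08 Ω
I = V / R_total = 6.00 / 16.08 = 0.3731 A
Voltage across the parallel pair: V_p = I × R_p = 0.3731 × 7.772 = 2.900 V
R2 sees V_p directly, so P = V_p² / R2.
P_R2 = (2.900)² / 80.7 = 0.1042 W

104 mW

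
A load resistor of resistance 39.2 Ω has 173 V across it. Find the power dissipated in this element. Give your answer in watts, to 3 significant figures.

763 W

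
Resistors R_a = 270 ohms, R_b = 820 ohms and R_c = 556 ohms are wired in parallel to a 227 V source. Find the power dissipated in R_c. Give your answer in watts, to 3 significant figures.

92.7 W

Each parallel branch sees the full supply voltage, so P = V²/R applies directly to the target branch.
P_R_c = V² / R_c = (227)² / 556 Ω = 92.68 W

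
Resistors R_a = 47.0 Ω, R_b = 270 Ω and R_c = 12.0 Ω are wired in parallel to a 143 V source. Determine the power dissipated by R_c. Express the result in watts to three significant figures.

Every branch has 143 V across it, so for R_c the power is simply V²/R.
P_R_c = V² / R_c = (143)² / 12.0 Ω = 1704 W

1700 W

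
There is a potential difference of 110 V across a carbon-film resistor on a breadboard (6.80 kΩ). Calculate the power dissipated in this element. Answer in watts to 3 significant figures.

V and R are stated; P = V²/R avoids computing the current.
P = (110 V)² / 6800 Ω = 1.779 W

1.78 W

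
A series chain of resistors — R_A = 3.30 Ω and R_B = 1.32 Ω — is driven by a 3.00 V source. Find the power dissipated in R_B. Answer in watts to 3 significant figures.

0.557 W

Since the resistors are in series they all carry the loop current I = V/R_total; the power in any one is I²R.
R_total = 3.30 + 1.32 = 4.620 Ω
I = V / R_total = 3.00 / 4.620 = 0.6494 A
P_R_B = I² × R_B = (0.6494)² × 1.32 = 0.5566 W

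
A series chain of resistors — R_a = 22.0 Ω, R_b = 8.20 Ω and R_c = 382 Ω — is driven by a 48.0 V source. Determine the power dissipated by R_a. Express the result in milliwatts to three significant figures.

Series elements share the same current, so find I first, then use P = I²R.
R_total = 22.0 + 8.20 + 382 = 412.2 Ω
I = V / R_total = 48.0 / 412.2 = 0.1164 A
P_R_a = I² × R_a = (0.1164)² × 22.0 = 0.2983 W

298 mW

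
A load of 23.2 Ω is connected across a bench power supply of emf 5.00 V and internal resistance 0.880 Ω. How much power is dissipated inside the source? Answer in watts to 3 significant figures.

0.0379 W

The internal resistance carries the same current as the load; P_int = I²r.
I = ε / (r + R) = 5.00 / (0.880 + 23.2) = 0.2076 A
P_int = I² r = (0.2076)² × 0.880 = 0.03794 W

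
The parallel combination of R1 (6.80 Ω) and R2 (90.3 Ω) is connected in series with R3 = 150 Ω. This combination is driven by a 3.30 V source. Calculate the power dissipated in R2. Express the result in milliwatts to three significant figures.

0.197 mW

Collapse the R1‖R2 pair into one equivalent R_p; then R_p and R3 form a series string.
R_p = (6.80×90.3)/(6.80+90.3) = 6.324 Ω
R_total = R_p + 150 = 6.324 + 150 = 156.3 Ω
I = V / R_total = 3.30 / 156.3 = 0.02111 A
Voltage across the parallel pair: V_p = I × R_p = 0.02111 × 6.324 = 0.1335 V
R2 sits across V_p; its power is V_p²/R.
P_R2 = (0.1335)² / 90.3 = 0.0001974 W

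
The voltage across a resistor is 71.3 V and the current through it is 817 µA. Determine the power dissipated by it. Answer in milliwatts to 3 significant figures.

With V and I both given, power follows immediately from P = V I.
P = 71.3 V × 0.0008170 A = 0.05825 W

58.3 mW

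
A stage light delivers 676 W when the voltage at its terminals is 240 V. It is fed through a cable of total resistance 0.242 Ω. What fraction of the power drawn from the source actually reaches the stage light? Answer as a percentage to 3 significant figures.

I = P / V = 676 / 240 = 2.817 A through the cable.
P_line = I² R_line = (2.817)² × 0.242 = 1.920 W
P_source = P_load + P_line = 676.0 + 1.920 = 677.9 W
η = P_load / P_source = 676.0 / 677.9 = 0.9972

99.7 %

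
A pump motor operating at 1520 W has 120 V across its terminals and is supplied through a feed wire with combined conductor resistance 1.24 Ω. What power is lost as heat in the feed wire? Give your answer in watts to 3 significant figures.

The feed wire and load are in series, so the same current flows in both; the loss is I²R_line.
I = P / V = 1520 / 120 = 12.67 A through the feed wire.
P_line = I² R_line = (12.67)² × 1.24 = 199.0 W

199 W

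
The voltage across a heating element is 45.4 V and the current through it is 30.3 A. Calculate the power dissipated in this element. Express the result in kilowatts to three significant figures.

Both the voltage across and the current through the element are known, so P = V I applies directly.
P = 45.4 V × 30.30 A = 1376 W

1.38 kW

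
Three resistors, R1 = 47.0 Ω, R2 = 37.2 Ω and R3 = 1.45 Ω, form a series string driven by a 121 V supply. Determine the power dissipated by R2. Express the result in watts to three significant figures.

74.2 W

Series elements share the same current, so find I first, then use P = I²R.
R_total = 47.0 + 37.2 + 1.45 = 85.65 Ω
I = V / R_total = 121 / 85.65 = 1.413 A
P_R2 = I² × R2 = (1.413)² × 37.2 = 74.24 W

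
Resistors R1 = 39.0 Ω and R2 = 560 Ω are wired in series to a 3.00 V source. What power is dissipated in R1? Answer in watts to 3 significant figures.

0.000978 W

The current is common to all series resistors; compute it, then apply P = I²R for the target.
R_total = 39.0 + 560 = 599.0 Ω
I = V / R_total = 3.00 / 599.0 = 0.005008 A
P_R1 = I² × R1 = (0.005008)² × 39.0 = 0.0009783 W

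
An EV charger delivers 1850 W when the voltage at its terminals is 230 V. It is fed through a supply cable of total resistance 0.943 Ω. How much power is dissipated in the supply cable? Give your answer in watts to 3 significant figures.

61.0 W

Only the current and the line resistance are needed for the I²R loss.
I = P / V = 1850 / 230 = 8.043 A through the supply cable.
P_line = I² R_line = (8.043)² × 0.943 = 61.01 W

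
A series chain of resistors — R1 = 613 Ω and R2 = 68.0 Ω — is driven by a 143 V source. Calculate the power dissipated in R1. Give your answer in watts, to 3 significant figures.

27.0 W

In a series string the same current flows through every resistor — find that current, then P = I²R for the one we want.
R_total = 613 + 68.0 = 681.0 Ω
I = V / R_total = 143 / 681.0 = 0.2100 A
P_R1 = I² × R1 = (0.2100)² × 613 = 27.03 W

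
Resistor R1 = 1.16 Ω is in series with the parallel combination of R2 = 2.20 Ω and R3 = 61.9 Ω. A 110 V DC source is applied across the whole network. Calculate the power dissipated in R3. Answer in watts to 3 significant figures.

Collapse R2‖R3 to a single equivalent, reducing the network to two series elements.
R_p = (2.20×61.9)/(2.20+61.9) = 2.124 Ω
R_total = 1.16 + 2.124 = 3.284 Ω
I = V / R_total = 110 / 3.284 = 33.49 A
Voltage across the parallel pair: V_p = I × R_p = 33.49 × 2.124 = 71.15 V
R3 sees V_p directly, so P = V_p² / R3.
P_R3 = (71.15)² / 61.9 = 81.78 W

81.8 W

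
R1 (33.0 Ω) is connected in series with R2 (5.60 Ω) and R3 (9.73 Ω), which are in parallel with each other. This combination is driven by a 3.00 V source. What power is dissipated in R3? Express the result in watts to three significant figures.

0.00875 W

Replace R2 and R3 with their parallel equivalent so the circuit becomes R1 in series with R_p.
R_p = (5.60×9.73)/(5.60+9.73) = 3.554 Ω
R_total = 33.0 + 3.554 = 36.55 Ω
I = V / R_total = 3.00 / 36.55 = 0.08207 A
Voltage across the parallel pair: V_p = I × R_p = 0.08207 × 3.554 = 0.2917 V
R3 sees V_p directly, so P = V_p² / R3.
P_R3 = (0.2917)² / 9.73 = 0.008745 W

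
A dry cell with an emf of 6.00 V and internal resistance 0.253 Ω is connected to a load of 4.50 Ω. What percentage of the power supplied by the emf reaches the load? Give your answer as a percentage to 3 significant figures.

The source delivers εI, of which I²R reaches the load and I²r is lost; since I is common, η = R/(R+r).
η = R / (R + r) = 4.50 / (4.50 + 0.253) = 0.9468

94.7 %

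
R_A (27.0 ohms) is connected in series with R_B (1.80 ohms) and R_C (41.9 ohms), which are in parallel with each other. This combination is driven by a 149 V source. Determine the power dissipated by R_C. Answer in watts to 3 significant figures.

First combine the parallel branches into one equivalent R_p, then R_A + R_p is a series pair.
R_p = (1.80×41.9)/(1.80+41.9) = 1.726 Ω
R_total = 27.0 + 1.726 = 28.73 Ω
I = V / R_total = 149 / 28.73 = 5.187 A
Voltage across the parallel pair: V_p = I × R_p = 5.187 × 1.726 = 8.952 V
R_C is across V_p, so use P = V²/R for that branch.
P_R_C = (8.952)² / 41.9 = 1.913 W

1.91 W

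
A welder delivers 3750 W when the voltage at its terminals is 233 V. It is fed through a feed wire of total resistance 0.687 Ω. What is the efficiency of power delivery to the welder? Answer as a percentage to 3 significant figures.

95.5 %

I = P / V = 3750 / 233 = 16.09 A through the feed wire.
P_line = I² R_line = (16.09)² × 0.687 = 178.0 W
P_source = P_load + P_line = 3750 + 178.0 = 3928 W
η = P_load / P_source = 3750 / 3928 = 0.9547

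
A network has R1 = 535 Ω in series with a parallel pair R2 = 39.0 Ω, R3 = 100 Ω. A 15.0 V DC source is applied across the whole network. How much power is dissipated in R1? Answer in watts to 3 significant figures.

Reduce the parallel pair to R_p first; the network is then a simple series string.
R_p = (39.0×100)/(39.0+100) = 28.06 Ω
R_total = 535 + 28.06 = 563.1 Ω
I = V / R_total = 15.0 / 563.1 = 0.02664 A
R1 carries the full series current, so P = I²R.
P_R1 = (0.02664)² × 535 = 0.3797 W

0.380 W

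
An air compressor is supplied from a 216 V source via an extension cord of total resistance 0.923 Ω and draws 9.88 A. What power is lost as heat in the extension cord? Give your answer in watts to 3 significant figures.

90.1 W

The extension cord and load are in series, so the same current flows in both; the loss is I²R_line.
The extension cord carries the full 9.88 A.
P_line = I² R_line = (9.880)² × 0.923 = 90.10 W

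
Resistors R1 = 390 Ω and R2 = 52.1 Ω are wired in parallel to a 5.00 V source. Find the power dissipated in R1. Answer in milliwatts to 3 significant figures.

64.1 mW

Each parallel branch sees the full supply voltage, so P = V²/R applies directly to the target branch.
P_R1 = V² / R1 = (5.00)² / 390 Ω = 0.06410 W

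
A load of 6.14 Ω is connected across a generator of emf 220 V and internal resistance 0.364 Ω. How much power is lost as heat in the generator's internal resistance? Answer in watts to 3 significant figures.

416 W

The internal resistance carries the same current as the load; P_int = I²r.
I = ε / (r + R) = 220 / (0.364 + 6.14) = 33.83 A
P_int = I² r = (33.83)² × 0.364 = 416.5 W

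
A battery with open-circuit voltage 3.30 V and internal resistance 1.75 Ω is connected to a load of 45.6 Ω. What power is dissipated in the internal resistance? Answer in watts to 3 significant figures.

Internal loss is I²r, with I set by the total series resistance r+R.
I = ε / (r + R) = 3.30 / (1.75 + 45.6) = 0.06969 A
P_int = I² r = (0.06969)² × 1.75 = 0.008500 W

0.00850 W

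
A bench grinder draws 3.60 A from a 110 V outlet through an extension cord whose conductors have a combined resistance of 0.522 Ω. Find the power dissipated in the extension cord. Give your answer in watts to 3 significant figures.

6.77 W

Line loss is just I²R for the cable — we know both I and R_line directly.
The extension cord carries the full 3.60 A.
P_line = I² R_line = (3.600)² × 0.522 = 6.765 W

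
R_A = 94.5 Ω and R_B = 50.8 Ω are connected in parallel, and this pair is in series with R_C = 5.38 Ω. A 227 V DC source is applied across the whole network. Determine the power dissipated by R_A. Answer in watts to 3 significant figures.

Combine R_A and R_B into their parallel equivalent first, reducing the network to two series resistors.
R_p = (94.5×50.8)/(94.5+50.8) = 33.04 Ω
R_total = R_p + 5.38 = 33.04 + 5.38 = 38.42 Ω
I = V / R_total = 227 / 38.42 = 5.908 A
Voltage across the parallel pair: V_p = I × R_p = 5.908 × 33.04 = 195.2 V
R_A has V_p across it, so P = V_p²/R_A.
P_R_A = (195.2)² / 94.5 = 403.3 W

403 W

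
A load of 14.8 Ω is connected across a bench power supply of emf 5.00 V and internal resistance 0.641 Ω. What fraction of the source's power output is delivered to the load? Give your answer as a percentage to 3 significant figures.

95.8 %

η = P_load/(P_load+P_int) = I²R/(I²R+I²r) = R/(R+r) — the I² cancels for series elements.
η = R / (R + r) = 14.8 / (14.8 + 0.641) = 0.9585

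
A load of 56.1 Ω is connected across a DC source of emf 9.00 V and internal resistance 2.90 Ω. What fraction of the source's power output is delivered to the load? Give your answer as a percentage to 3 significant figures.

95.1 %

Efficiency is P_load / P_total. With a series r and R sharing the same I, P = I²R for each, so η = R/(R+r).
η = R / (R + r) = 56.1 / (56.1 + 2.90) = 0.9508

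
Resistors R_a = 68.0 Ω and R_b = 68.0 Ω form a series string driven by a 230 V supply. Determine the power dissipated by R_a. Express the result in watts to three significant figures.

Since the resistors are in series they all carry the loop current I = V/R_total; the power in any one is I²R.
R_total = 68.0 + 68.0 = 136.0 Ω
I = V / R_total = 230 / 136.0 = 1.691 A
P_R_a = I² × R_a = (1.691)² × 68.0 = 194.5 W

194 W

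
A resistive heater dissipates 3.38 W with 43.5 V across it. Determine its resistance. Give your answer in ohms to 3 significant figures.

Rearranging the power relation for the two known quantities gives R = V² / P.
R = (43.5)² / 3.38 = 559.8 Ω

560 Ω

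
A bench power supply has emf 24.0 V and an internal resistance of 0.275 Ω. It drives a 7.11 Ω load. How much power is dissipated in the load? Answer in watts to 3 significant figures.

Find the circuit current first, then P = I²R for the load (series elements share I).
I = ε / (r + R) = 24.0 / (0.275 + 7.11) = 3.250 A
P_load = I² R = (3.250)² × 7.11 = 75.09 W

75.1 W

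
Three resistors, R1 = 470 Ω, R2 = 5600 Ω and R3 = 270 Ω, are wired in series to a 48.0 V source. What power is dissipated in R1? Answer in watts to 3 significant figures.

0.0269 W

Series elements share the same current, so find I first, then use P = I²R.
R_total = 470 + 5600 + 270 = 6340 Ω
I = V / R_total = 48.0 / 6340 = 0.007571 A
P_R1 = I² × R1 = (0.007571)² × 470 = 0.02694 W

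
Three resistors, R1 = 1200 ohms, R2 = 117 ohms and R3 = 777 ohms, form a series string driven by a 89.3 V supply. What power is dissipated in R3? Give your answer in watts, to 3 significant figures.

1.41 W

In a series string the same current flows through every resistor — find that current, then P = I²R for the one we want.
R_total = 1200 + 117 + 777 = 2094 Ω
I = V / R_total = 89.3 / 2094 = 0.04265 A
P_R3 = I² × R3 = (0.04265)² × 777 = 1.413 W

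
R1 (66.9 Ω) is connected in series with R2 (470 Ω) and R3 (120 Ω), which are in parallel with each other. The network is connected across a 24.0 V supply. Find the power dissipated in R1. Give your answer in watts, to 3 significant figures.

1.46 W

Reduce the parallel pair to R_p first; the network is then a simple series string.
R_p = (470×120)/(470+120) = 95.59 Ω
R_total = 66.9 + 95.59 = 162.5 Ω
I = V / R_total = 24.0 / 162.5 = 0.1477 A
The full supply current passes through R1: P = I²R.
P_R1 = (0.1477)² × 66.9 = 1.459 W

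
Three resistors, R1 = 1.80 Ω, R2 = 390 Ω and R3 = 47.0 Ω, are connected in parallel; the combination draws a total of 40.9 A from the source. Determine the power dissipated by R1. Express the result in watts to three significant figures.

2770 W

We need the common branch voltage; get it from I_total × R_eq, then P = V²/R for the branch.
1/R_eq = 1/1.80 + 1/390 + 1/47.0 ⇒ R_eq = 1.726 Ω
V = I_total × R_eq = 40.90 × 1.726 = 70.59 V
P_R1 = V² / R1 = (70.59)² / 1.80 = 2768 W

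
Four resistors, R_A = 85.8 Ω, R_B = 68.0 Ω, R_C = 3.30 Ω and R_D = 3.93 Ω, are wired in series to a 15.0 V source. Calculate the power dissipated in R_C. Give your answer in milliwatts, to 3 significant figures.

28.6 mW

Every series element carries the same I. Get I from the total resistance, then P = I² × R_C.
R_total = 85.8 + 68.0 + 3.30 + 3.93 = 161.0 Ω
I = V / R_total = 15.0 / 161.0 = 0.09315 A
P_R_C = I² × R_C = (0.09315)² × 3.30 = 0.02863 W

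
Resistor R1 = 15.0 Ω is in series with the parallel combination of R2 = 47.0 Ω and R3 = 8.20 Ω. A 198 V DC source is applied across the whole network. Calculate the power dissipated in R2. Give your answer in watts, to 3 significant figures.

84.1 W

First combine the parallel branches into one equivalent R_p, then R1 + R_p is a series pair.
R_p = (47.0×8.20)/(47.0+8.20) = 6.982 Ω
R_total = 15.0 + 6.982 = 21.98 Ω
I = V / R_total = 198 / 21.98 = 9.007 A
Voltage across the parallel pair: V_p = I × R_p = 9.007 × 6.982 = 62.89 V
R2 sees V_p directly, so P = V_p² / R2.
P_R2 = (62.89)² / 47.0 = 84.15 W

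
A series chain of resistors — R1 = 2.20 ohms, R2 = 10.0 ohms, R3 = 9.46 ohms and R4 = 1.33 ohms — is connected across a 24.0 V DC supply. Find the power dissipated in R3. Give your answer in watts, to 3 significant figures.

Every series element carries the same I. Get I from the total resistance, then P = I² × R3.
R_total = 2.20 + 10.0 + 9.46 + 1.33 = 22.99 Ω
I = V / R_total = 24.0 / 22.99 = 1.044 A
P_R3 = I² × R3 = (1.044)² × 9.46 = 10.31 W

10.3 W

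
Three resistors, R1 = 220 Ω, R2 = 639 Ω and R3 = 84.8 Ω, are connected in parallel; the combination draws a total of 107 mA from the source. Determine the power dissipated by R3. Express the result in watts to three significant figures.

Parallel branches share V, not I — compute V via R_eq, then use V²/R for the target branch.
1/R_eq = 1/220 + 1/639 + 1/84.8 ⇒ R_eq = 55.86 Ω
V = I_total × R_eq = 0.1070 × 55.86 = 5.977 V
P_R3 = V² / R3 = (5.977)² / 84.8 = 0.4212 W

0.421 W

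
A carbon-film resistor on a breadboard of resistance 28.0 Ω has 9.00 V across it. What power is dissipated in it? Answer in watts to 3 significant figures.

With V across and R both known, P = V²/R gives the dissipation directly.
P = (9.00 V)² / 28.0 Ω = 2.893 W

2.89 W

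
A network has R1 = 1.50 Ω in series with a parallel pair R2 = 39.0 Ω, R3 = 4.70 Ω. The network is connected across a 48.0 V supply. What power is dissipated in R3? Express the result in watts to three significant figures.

Replace R2 and R3 with their parallel equivalent so the circuit becomes R1 in series with R_p.
R_p = (39.0×4.70)/(39.0+4.70) = 4.195 Ω
R_total = 1.50 + 4.195 = 5.695 Ω
I = V / R_total = 48.0 / 5.695 = 8.429 A
Voltage across the parallel pair: V_p = I × R_p = 8.429 × 4.195 = 35.36 V
R3 is across V_p, so use P = V²/R for that branch.
P_R3 = (35.36)² / 4.70 = 266.0 W

266 W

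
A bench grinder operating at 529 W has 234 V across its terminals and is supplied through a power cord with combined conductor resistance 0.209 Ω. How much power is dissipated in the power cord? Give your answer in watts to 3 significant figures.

Only the current and the line resistance are needed for the I²R loss.
I = P / V = 529 / 234 = 2.261 A through the power cord.
P_line = I² R_line = (2.261)² × 0.209 = 1.068 W

1.07 W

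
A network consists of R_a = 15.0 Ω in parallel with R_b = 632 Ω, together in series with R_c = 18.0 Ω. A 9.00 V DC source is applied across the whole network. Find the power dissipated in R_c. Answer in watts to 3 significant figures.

Combine R_a and R_b into their parallel equivalent first, reducing the network to two series resistors.
R_p = (15.0×632)/(15.0+632) = 14.65 Ω
R_total = R_p + 18.0 = 14.65 + 18.0 = 32.65 Ω
I = V / R_total = 9.00 / 32.65 = 0.2756 A
R_c carries the full series current, so P = I²R.
P_R_c = (0.2756)² × 18.0 = 1.368 W

1.37 W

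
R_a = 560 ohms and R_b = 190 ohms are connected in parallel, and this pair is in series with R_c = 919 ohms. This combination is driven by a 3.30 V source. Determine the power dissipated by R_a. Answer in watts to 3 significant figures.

0.000348 W

Reduce the parallel combination to a single R_p; the circuit then becomes R_p in series with the remaining resistor.
R_p = (560×190)/(560+190) = 141.9 Ω
R_total = R_p + 919 = 141.9 + 919 = 1061 Ω
I = V / R_total = 3.30 / 1061 = 0.003111 A
Voltage across the parallel pair: V_p = I × R_p = 0.003111 × 141.9 = 0.4413 V
R_a has V_p across it, so P = V_p²/R_a.
P_R_a = (0.4413)² / 560 = 0.0003478 W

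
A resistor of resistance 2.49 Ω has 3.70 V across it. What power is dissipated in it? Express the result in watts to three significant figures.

5.50 W

Voltage and resistance are given, so P = V²/R is the one-step route.
P = (3.70 V)² / 2.49 Ω = 5.498 W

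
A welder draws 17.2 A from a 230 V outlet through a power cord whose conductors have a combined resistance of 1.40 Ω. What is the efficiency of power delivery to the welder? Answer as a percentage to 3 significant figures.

The power cord carries the full 17.2 A.
P_line = I² R_line = (17.20)² × 1.40 = 414.2 W
P_source = V I = 230 × 17.20 = 3956 W; P_load = 3542 W
η = P_load / P_source = 3542 / 3956 = 0.8953

89.5 %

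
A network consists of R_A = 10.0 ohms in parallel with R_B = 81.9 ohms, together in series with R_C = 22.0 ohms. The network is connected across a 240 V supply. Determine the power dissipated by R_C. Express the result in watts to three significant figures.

1330 W

Combine R_A and R_B into their parallel equivalent first, reducing the network to two series resistors.
R_p = (10.0×81.9)/(10.0+81.9) = 8.912 Ω
R_total = R_p + 22.0 = 8.912 + 22.0 = 30.91 Ω
I = V / R_total = 240 / 30.91 = 7.764 A
R_C carries the full series current, so P = I²R.
P_R_C = (7.764)² × 22.0 = 1326 W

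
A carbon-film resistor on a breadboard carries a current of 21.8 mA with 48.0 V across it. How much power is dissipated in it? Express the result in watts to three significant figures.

1.05 W

V and I are known directly — P = V I, no intermediate step needed.
P = 48.0 V × 0.02180 A = 1.046 W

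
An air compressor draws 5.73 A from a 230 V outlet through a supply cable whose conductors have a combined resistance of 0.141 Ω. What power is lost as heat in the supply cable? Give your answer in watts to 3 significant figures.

4.63 W

Line loss is just I²R for the cable — we know both I and R_line directly.
The supply cable carries the full 5.73 A.
P_line = I² R_line = (5.730)² × 0.141 = 4.629 W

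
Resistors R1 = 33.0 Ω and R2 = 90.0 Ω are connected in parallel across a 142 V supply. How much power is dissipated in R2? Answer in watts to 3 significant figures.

224 W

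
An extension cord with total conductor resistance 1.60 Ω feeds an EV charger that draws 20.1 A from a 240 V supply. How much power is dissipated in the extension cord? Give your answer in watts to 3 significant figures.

Only the current and the line resistance are needed for the I²R loss.
The extension cord carries the full 20.1 A.
P_line = I² R_line = (20.10)² × 1.60 = 646.4 W

646 W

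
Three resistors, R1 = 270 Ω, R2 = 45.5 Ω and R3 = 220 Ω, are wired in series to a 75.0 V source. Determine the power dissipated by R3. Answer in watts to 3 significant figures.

Series elements share the same current, so find I first, then use P = I²R.
R_total = 270 + 45.5 + 220 = 535.5 Ω
I = V / R_total = 75.0 / 535.5 = 0.1401 A
P_R3 = I² × R3 = (0.1401)² × 220 = 4.315 W

4.32 W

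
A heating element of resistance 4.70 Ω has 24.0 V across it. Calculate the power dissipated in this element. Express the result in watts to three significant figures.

Voltage and resistance are given, so P = V²/R is the one-step route.
P = (24.0 V)² / 4.70 Ω = 122.6 W

123 W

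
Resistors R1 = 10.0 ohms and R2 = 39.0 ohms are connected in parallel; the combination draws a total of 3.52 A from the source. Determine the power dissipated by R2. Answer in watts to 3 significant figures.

Only the total current is stated, so first find the parallel equivalent to get the voltage across the combination.
1/R_eq = 1/10.0 + 1/39.0 ⇒ R_eq = 7.959 Ω
V = I_total × R_eq = 3.520 × 7.959 = 28.02 V
P_R2 = V² / R2 = (28.02)² / 39.0 = 20.13 W

20.1 W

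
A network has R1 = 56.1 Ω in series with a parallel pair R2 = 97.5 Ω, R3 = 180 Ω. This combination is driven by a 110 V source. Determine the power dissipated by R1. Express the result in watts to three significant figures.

Collapse R2‖R3 to a single equivalent, reducing the network to two series elements.
R_p = (97.5×180)/(97.5+180) = 63.24 Ω
R_total = 56.1 + 63.24 = 119.3 Ω
I = V / R_total = 110 / 119.3 = 0.9217 A
The full supply current passes through R1: P = I²R.
P_R1 = (0.9217)² × 56.1 = 47.66 W

47.7 W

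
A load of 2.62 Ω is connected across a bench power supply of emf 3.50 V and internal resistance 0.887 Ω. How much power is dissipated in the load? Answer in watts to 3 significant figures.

The internal resistance and the load are in series, so the same I flows through both; get I from ε/(r+R), then I²R for the load.
I = ε / (r + R) = 3.50 / (0.887 + 2.62) = 0.9980 A
P_load = I² R = (0.9980)² × 2.62 = 2.610 W

2.61 W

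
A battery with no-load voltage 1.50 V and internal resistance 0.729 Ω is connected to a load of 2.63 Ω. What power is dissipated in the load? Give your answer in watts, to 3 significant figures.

Load and internal resistance form a series loop — compute the loop current, then the load power via I²R.
I = ε / (r + R) = 1.50 / (0.729 + 2.63) = 0.4466 A
P_load = I² R = (0.4466)² × 2.63 = 0.5245 W

0.524 W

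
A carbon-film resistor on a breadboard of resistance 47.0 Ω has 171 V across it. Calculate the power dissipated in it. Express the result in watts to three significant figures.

622 W

With V across and R both known, P = V²/R gives the dissipation directly.
P = (171 V)² / 47.0 Ω = 622.1 W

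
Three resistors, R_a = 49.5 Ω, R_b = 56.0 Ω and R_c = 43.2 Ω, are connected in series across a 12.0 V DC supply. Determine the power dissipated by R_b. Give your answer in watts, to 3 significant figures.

0.365 W

In a series string the same current flows through every resistor — find that current, then P = I²R for the one we want.
R_total = 49.5 + 56.0 + 43.2 = 148.7 Ω
I = V / R_total = 12.0 / 148.7 = 0.08070 A
P_R_b = I² × R_b = (0.08070)² × 56.0 = 0.3647 W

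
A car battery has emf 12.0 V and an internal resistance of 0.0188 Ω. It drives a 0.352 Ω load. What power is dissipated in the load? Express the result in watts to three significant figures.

369 W

With r and R in series, I = ε/(r+R); the load dissipates I²R.
I = ε / (r + R) = 12.0 / (0.0188 + 0.352) = 32.36 A
P_load = I² R = (32.36)² × 0.352 = 368.7 W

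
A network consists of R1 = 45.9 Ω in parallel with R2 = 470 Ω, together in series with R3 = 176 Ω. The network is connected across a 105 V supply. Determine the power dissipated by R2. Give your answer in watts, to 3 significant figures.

Collapse the R1‖R2 pair into one equivalent R_p; then R_p and R3 form a series string.
R_p = (45.9×470)/(45.9+470) = 41.82 Ω
R_total = R_p + 176 = 41.82 + 176 = 217.8 Ω
I = V / R_total = 105 / 217.8 = 0.4821 A
Voltage across the parallel pair: V_p = I × R_p = 0.4821 × 41.82 = 20.16 V
R2 sits across V_p; its power is V_p²/R.
P_R2 = (20.16)² / 470 = 0.8646 W

0.865 W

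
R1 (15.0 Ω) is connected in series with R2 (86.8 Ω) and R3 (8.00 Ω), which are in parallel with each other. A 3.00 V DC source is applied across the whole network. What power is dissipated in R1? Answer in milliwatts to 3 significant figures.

271 mW

Replace R2 and R3 with their parallel equivalent so the circuit becomes R1 in series with R_p.
R_p = (86.8×8.00)/(86.8+8.00) = 7.325 Ω
R_total = 15.0 + 7.325 = 22.32 Ω
I = V / R_total = 3.00 / 22.32 = 0.1344 A
R1 carries the full series current, so P = I²R.
P_R1 = (0.1344)² × 15.0 = 0.2709 W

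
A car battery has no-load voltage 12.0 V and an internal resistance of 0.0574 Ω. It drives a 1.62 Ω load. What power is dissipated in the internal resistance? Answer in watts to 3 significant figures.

r is in series with the load, so it carries the full circuit current — the loss in it is I²r.
I = ε / (r + R) = 12.0 / (0.0574 + 1.62) = 7.154 A
P_int = I² r = (7.154)² × 0.0574 = 2.938 W

2.94 W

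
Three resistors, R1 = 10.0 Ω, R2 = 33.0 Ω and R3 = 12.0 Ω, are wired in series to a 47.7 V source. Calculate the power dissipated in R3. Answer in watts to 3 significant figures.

In a series string the same current flows through every resistor — find that current, then P = I²R for the one we want.
R_total = 10.0 + 33.0 + 12.0 = 55.00 Ω
I = V / R_total = 47.7 / 55.00 = 0.8673 A
P_R3 = I² × R3 = (0.8673)² × 12.0 = 9.026 W

9.03 W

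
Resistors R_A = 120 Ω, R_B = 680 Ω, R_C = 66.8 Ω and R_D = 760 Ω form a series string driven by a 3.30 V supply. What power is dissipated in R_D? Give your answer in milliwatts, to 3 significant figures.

Every series element carries the same I. Get I from the total resistance, then P = I² × R_D.
R_total = 120 + 680 + 66.8 + 760 = 1627 Ω
I = V / R_total = 3.30 / 1627 = 0.002029 A
P_R_D = I² × R_D = (0.002029)² × 760 = 0.003127 W

3.13 mW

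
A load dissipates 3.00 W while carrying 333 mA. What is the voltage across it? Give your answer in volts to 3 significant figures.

Inverting the appropriate power form: V = P / I.
V = 3.00 / 0.3330 = 9.009 V

9.01 V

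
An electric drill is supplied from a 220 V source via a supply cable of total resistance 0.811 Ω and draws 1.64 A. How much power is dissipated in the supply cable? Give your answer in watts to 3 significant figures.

The supply cable is a series resistance carrying the load current; its dissipation is I²R_line.
The supply cable carries the full 1.64 A.
P_line = I² R_line = (1.640)² × 0.811 = 2.181 W

2.18 W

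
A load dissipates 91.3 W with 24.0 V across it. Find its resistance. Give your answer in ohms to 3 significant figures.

Rearranging the power relation for the two known quantities gives R = V² / P.
R = (24.0)² / 91.3 = 6.309 Ω

6.31 Ω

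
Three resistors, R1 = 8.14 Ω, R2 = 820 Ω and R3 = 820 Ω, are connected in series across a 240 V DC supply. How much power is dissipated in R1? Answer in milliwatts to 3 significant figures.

173 mW

In a series string the same current flows through every resistor — find that current, then P = I²R for the one we want.
R_total = 8.14 + 820 + 820 = 1648 Ω
I = V / R_total = 240 / 1648 = 0.1456 A
P_R1 = I² × R1 = (0.1456)² × 8.14 = 0.1726 W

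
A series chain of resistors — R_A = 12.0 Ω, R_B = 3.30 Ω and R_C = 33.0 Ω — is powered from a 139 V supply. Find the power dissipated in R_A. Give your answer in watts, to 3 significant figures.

Since the resistors are in series they all carry the loop current I = V/R_total; the power in any one is I²R.
R_total = 12.0 + 3.30 + 33.0 = 48.30 Ω
I = V / R_total = 139 / 48.30 = 2.878 A
P_R_A = I² × R_A = (2.878)² × 12.0 = 99.38 W

99.4 W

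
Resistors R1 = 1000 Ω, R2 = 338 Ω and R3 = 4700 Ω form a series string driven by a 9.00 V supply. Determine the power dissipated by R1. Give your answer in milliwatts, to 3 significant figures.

Every series element carries the same I. Get I from the total resistance, then P = I² × R1.
R_total = 1000 + 338 + 4700 = 6038 Ω
I = V / R_total = 9.00 / 6038 = 0.001491 A
P_R1 = I² × R1 = (0.001491)² × 1000 = 0.002222 W

2.22 mW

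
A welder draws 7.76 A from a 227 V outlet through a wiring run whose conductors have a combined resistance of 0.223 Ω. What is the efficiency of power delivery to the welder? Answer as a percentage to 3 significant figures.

99.2 %

The wiring run carries the full 7.76 A.
P_line = I² R_line = (7.760)² × 0.223 = 13.43 W
P_source = V I = 227 × 7.760 = 1762 W; P_load = 1748 W
η = P_load / P_source = 1748 / 1762 = 0.9924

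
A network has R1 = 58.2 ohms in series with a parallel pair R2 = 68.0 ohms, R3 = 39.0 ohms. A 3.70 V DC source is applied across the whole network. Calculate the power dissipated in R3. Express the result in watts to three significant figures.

Collapse R2‖R3 to a single equivalent, reducing the network to two series elements.
R_p = (68.0×39.0)/(68.0+39.0) = 24.79 Ω
R_total = 58.2 + 24.79 = 82.99 Ω
I = V / R_total = 3.70 / 82.99 = 0.04459 A
Voltage across the parallel pair: V_p = I × R_p = 0.04459 × 24.79 = 1.105 V
With V_p across R3, its power is V_p²/R3.
P_R3 = (1.105)² / 39.0 = 0.03131 W

0.0313 W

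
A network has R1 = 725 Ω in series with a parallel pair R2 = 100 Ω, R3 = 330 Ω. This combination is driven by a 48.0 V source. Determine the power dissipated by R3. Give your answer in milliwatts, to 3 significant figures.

First combine the parallel branches into one equivalent R_p, then R1 + R_p is a series pair.
R_p = (100×330)/(100+330) = 76.74 Ω
R_total = 725 + 76.74 = 801.7 Ω
I = V / R_total = 48.0 / 801.7 = 0.05987 A
Voltage across the parallel pair: V_p = I × R_p = 0.05987 × 76.74 = 4.595 V
With V_p across R3, its power is V_p²/R3.
P_R3 = (4.595)² / 330 = 0.06397 W

64.0 mW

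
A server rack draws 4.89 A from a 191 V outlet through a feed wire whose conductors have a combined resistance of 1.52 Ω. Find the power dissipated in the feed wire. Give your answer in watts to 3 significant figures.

Only the current and the line resistance are needed for the I²R loss.
The feed wire carries the full 4.89 A.
P_line = I² R_line = (4.890)² × 1.52 = 36.35 W

36.3 W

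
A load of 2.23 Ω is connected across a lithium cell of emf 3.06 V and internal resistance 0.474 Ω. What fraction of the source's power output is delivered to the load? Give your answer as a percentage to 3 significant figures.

82.5 %

η = P_load/(P_load+P_int) = I²R/(I²R+I²r) = R/(R+r) — the I² cancels for series elements.
η = R / (R + r) = 2.23 / (2.23 + 0.474) = 0.8247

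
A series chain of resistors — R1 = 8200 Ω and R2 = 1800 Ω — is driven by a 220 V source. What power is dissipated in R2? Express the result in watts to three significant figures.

0.871 W

Series elements share the same current, so find I first, then use P = I²R.
R_total = 8200 + 1800 = 10000 Ω
I = V / R_total = 220 / 10000 = 0.02200 A
P_R2 = I² × R2 = (0.02200)² × 1800 = 0.8712 W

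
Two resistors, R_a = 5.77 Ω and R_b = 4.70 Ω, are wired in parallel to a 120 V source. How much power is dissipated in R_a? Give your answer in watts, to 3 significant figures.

R_a sits directly across the source, so P = V²/R with V = 120 V.
P_R_a = V² / R_a = (120)² / 5.77 Ω = 2496 W

2500 W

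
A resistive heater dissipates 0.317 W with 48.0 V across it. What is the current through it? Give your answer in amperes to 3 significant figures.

0.00660 A

Inverting the appropriate power form: I = P / V.
I = 0.317 / 48.0 = 0.006604 A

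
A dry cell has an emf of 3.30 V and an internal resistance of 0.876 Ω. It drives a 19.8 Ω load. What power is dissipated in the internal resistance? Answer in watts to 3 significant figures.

r is in series with the load, so it carries the full circuit current — the loss in it is I²r.
I = ε / (r + R) = 3.30 / (0.876 + 19.8) = 0.1596 A
P_int = I² r = (0.1596)² × 0.876 = 0.02232 W

0.0223 W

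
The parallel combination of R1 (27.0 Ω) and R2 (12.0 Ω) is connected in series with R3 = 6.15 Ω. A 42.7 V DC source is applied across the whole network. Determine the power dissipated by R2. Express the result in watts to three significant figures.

50.2 W

Combine R1 and R2 into their parallel equivalent first, reducing the network to two series resistors.
R_p = (27.0×12.0)/(27.0+12.0) = 8.308 Ω
R_total = R_p + 6.15 = 8.308 + 6.15 = 14.46 Ω
I = V / R_total = 42.7 / 14.46 = 2.953 A
Voltage across the parallel pair: V_p = I × R_p = 2.953 × 8.308 = 24.54 V
R2 sits across V_p; its power is V_p²/R.
P_R2 = (24.54)² / 12.0 = 50.17 W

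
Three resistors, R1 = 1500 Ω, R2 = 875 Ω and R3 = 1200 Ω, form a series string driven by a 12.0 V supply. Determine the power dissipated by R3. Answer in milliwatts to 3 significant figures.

13.5 mW

The current is common to all series resistors; compute it, then apply P = I²R for the target.
R_total = 1500 + 875 + 1200 = 3575 Ω
I = V / R_total = 12.0 / 3575 = 0.003357 A
P_R3 = I² × R3 = (0.003357)² × 1200 = 0.01352 W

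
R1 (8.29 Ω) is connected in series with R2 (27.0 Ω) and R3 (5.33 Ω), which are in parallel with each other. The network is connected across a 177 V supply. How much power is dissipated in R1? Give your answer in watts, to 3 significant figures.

1600 W

First combine the parallel branches into one equivalent R_p, then R1 + R_p is a series pair.
R_p = (27.0×5.33)/(27.0+5.33) = 4.451 Ω
R_total = 8.29 + 4.451 = 12.74 Ω
I = V / R_total = 177 / 12.74 = 13.89 A
R1 is in the main series path, so its power is I²R1.
P_R1 = (13.89)² × 8.29 = 1600 W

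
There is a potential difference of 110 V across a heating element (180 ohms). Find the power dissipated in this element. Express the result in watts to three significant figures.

Voltage and resistance are given, so P = V²/R is the one-step route.
P = (110 V)² / 180 Ω = 67.22 W

67.2 W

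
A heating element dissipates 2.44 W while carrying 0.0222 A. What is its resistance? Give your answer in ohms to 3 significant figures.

4950 Ω

Inverting the appropriate power form: R = P / I².
R = 2.44 / (0.02220)² = 4951 Ω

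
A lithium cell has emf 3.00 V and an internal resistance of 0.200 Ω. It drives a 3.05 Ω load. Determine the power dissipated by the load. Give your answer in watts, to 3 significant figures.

2.60 W

The internal resistance and the load are in series, so the same I flows through both; get I from ε/(r+R), then I²R for the load.
I = ε / (r + R) = 3.00 / (0.200 + 3.05) = 0.9231 A
P_load = I² R = (0.9231)² × 3.05 = 2.599 W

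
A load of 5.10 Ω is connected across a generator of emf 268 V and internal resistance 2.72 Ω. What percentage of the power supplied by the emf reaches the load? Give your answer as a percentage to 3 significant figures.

65.2 %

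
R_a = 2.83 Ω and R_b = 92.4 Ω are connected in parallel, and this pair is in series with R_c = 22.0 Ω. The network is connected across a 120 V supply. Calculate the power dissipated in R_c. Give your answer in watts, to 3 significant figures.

517 W

Reduce the parallel combination to a single R_p; the circuit then becomes R_p in series with the remaining resistor.
R_p = (2.83×92.4)/(2.83+92.4) = 2.746 Ω
R_total = R_p + 22.0 = 2.746 + 22.0 = 24.75 Ω
I = V / R_total = 120 / 24.75 = 4.849 A
R_c is the series element, so its power is I²R.
P_R_c = (4.849)² × 22.0 = 517.3 W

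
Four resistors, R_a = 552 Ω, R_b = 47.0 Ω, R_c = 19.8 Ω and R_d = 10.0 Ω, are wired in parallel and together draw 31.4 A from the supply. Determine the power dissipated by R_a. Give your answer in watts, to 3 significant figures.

59.3 W

We need the common branch voltage; get it from I_total × R_eq, then P = V²/R for the branch.
1/R_eq = 1/552 + 1/47.0 + 1/19.8 + 1/10.0 ⇒ R_eq = 5.761 Ω
V = I_total × R_eq = 31.40 × 5.761 = 180.9 V
P_R_a = V² / R_a = (180.9)² / 552 = 59.27 W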